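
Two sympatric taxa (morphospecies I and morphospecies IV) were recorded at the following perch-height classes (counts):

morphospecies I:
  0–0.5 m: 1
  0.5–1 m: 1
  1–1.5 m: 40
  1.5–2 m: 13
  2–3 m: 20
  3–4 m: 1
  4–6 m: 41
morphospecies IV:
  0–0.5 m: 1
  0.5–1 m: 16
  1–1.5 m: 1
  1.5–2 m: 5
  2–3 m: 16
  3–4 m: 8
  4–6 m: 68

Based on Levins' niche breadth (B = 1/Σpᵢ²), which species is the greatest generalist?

morphospecies I

Proportions for morphospecies I (n=117): 1/117=0.0085, 1/117=0.0085, 40/117=0.3419, 13/117=0.1111, 20/117=0.1709, 1/117=0.0085, 41/117=0.3504
Proportions for morphospecies IV (n=115): 1/115=0.0087, 16/115=0.1391, 1/115=0.0087, 5/115=0.0435, 16/115=0.1391, 8/115=0.0696, 68/115=0.5913
Σp_Iᵢ² = 0.0085² + 0.0085² + 0.3419² + 0.1111² + 0.1709² + 0.0085² + 0.3504² = 0.000072 + 0.000072 + 0.116896 + 0.012343 + 0.029207 + 0.000072 + 0.122780 = 0.281442
B_I = 1 / 0.281442 = 3.5531
Σp_IVᵢ² = 0.0087² + 0.1391² + 0.0087² + 0.0435² + 0.1391² + 0.0696² + 0.5913² = 0.000076 + 0.019349 + 0.000076 + 0.001892 + 0.019349 + 0.004844 + 0.349636 = 0.395222
B_IV = 1 / 0.395222 = 2.5302
Highest B → broadest niche (most generalist): morphospecies I (B = 3.55).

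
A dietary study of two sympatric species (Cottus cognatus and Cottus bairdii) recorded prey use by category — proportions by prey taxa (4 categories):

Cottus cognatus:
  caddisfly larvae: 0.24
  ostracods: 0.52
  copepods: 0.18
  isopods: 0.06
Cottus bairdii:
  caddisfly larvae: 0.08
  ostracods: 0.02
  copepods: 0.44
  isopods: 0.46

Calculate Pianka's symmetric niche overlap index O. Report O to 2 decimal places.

Σ p₁ᵢp₂ᵢ = 0.0192 + 0.0104 + 0.0792 + 0.0276 = 0.1364
Σp_1ᵢ² = 0.24² + 0.52² + 0.18² + 0.06² = 0.0576 + 0.2704 + 0.0324 + 0.0036 = 0.3640
Σp_2ᵢ² = 0.08² + 0.02² + 0.44² + 0.46² = 0.0064 + 0.0004 + 0.1936 + 0.2116 = 0.4120
O = 0.1364 / √(0.3640 × 0.4120) = 0.1364 / 0.38726 = 0.3522

0.35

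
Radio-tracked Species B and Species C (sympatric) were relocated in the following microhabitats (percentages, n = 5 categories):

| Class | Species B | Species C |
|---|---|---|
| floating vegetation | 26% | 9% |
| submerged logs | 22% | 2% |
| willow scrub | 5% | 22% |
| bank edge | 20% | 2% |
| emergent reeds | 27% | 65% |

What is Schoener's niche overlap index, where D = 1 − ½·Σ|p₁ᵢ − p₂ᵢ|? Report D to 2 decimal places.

0.45

Convert percentages to proportions (divide by 100).
Σ|p₁ᵢ − p₂ᵢ| = 0.17 + 0.20 + 0.17 + 0.18 + 0.38 = 1.10
D = 1 − ½ × 1.10 = 1 − 0.550 = 0.4500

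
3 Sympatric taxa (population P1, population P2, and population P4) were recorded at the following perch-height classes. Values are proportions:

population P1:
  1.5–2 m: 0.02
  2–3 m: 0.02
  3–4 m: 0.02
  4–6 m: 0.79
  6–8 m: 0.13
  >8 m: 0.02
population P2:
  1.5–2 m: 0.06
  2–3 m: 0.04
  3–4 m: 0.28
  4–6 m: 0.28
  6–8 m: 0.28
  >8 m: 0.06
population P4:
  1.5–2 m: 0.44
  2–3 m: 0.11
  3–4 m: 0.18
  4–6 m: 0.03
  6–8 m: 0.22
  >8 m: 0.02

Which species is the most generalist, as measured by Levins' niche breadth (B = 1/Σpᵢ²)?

Σp_P1ᵢ² = 0.02² + 0.02² + 0.02² + 0.79² + 0.13² + 0.02² = 0.0004 + 0.0004 + 0.0004 + 0.6241 + 0.0169 + 0.0004 = 0.6426
B_P1 = 1 / 0.6426 = 1.5562
Σp_P2ᵢ² = 0.06² + 0.04² + 0.28² + 0.28² + 0.28² + 0.06² = 0.0036 + 0.0016 + 0.0784 + 0.0784 + 0.0784 + 0.0036 = 0.2440
B_P2 = 1 / 0.2440 = 4.0984
Σp_P4ᵢ² = 0.44² + 0.11² + 0.18² + 0.03² + 0.22² + 0.02² = 0.1936 + 0.0121 + 0.0324 + 0.0009 + 0.0484 + 0.0004 = 0.2878
B_P4 = 1 / 0.2878 = 3.4746
Highest B → broadest niche (most generalist): population P2 (B = 4.10).

population P2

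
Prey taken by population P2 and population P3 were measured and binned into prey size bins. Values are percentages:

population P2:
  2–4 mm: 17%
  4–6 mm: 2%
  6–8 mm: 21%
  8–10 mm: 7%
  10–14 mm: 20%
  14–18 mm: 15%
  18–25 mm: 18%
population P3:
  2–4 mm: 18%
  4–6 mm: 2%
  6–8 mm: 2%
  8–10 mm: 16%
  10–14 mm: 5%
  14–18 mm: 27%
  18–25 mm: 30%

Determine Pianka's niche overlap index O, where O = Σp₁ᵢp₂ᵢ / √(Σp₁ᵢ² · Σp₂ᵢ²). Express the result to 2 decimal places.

Convert percentages to proportions (divide by 100).
Σ p₁ᵢp₂ᵢ = 0.0306 + 0.0004 + 0.0042 + 0.0112 + 0.0100 + 0.0405 + 0.0540 = 0.1509
Σp_1ᵢ² = 0.17² + 0.02² + 0.21² + 0.07² + 0.20² + 0.15² + 0.18² = 0.0289 + 0.0004 + 0.0441 + 0.0049 + 0.0400 + 0.0225 + 0.0324 = 0.1732
Σp_2ᵢ² = 0.18² + 0.02² + 0.02² + 0.16² + 0.05² + 0.27² + 0.30² = 0.0324 + 0.0004 + 0.0004 + 0.0256 + 0.0025 + 0.0729 + 0.0900 = 0.2242
O = 0.1509 / √(0.1732 × 0.2242) = 0.1509 / 0.19706 = 0.7658

0.77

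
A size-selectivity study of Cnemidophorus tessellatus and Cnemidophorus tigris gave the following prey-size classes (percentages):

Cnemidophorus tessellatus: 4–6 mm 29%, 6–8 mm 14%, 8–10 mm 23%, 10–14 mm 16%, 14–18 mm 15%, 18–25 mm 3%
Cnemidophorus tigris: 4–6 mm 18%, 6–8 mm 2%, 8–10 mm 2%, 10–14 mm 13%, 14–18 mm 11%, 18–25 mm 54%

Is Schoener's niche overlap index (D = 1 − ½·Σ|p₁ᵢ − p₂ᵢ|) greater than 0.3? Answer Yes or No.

Yes

Convert percentages to proportions (divide by 100).
Σ|p₁ᵢ − p₂ᵢ| = 0.11 + 0.12 + 0.21 + 0.03 + 0.04 + 0.51 = 1.02
D = 1 − ½ × 1.02 = 1 − 0.510 = 0.4900
D = 0.4900 > 0.3 → Yes.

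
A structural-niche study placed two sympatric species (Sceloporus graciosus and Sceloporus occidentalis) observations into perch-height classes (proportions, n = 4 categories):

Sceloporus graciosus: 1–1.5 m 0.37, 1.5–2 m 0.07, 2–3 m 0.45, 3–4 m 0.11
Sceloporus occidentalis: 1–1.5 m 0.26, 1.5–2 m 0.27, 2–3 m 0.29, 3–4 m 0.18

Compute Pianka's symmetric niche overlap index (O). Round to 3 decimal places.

Σ p₁ᵢp₂ᵢ = 0.0962 + 0.0189 + 0.1305 + 0.0198 = 0.2654
Σp_1ᵢ² = 0.37² + 0.07² + 0.45² + 0.11² = 0.1369 + 0.0049 + 0.2025 + 0.0121 = 0.3564
Σp_2ᵢ² = 0.26² + 0.27² + 0.29² + 0.18² = 0.0676 + 0.0729 + 0.0841 + 0.0324 = 0.2570
O = 0.2654 / √(0.3564 × 0.2570) = 0.2654 / 0.302646 = 0.87693

0.877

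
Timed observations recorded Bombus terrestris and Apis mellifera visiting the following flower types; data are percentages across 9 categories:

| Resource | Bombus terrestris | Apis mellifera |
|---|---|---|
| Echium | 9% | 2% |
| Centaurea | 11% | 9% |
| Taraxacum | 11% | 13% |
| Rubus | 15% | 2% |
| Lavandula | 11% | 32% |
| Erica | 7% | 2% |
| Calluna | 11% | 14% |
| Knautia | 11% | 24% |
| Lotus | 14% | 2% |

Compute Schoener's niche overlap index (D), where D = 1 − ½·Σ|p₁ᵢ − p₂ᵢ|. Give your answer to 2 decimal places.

0.61

Convert percentages to proportions (divide by 100).
Σ|p₁ᵢ − p₂ᵢ| = 0.07 + 0.02 + 0.02 + 0.13 + 0.21 + 0.05 + 0.03 + 0.13 + 0.12 = 0.78
D = 1 − ½ × 0.78 = 1 − 0.390 = 0.6100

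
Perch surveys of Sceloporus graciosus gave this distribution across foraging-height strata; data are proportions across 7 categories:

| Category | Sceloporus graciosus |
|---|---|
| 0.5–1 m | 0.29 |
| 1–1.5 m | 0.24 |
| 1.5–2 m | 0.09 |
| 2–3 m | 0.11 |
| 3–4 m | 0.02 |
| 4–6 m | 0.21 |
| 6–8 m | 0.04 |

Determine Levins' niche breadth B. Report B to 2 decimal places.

4.81

Σpᵢ² = 0.29² + 0.24² + 0.09² + 0.11² + 0.02² + 0.21² + 0.04² = 0.0841 + 0.0576 + 0.0081 + 0.0121 + 0.0004 + 0.0441 + 0.0016 = 0.2080
B = 1 / 0.2080 = 4.8077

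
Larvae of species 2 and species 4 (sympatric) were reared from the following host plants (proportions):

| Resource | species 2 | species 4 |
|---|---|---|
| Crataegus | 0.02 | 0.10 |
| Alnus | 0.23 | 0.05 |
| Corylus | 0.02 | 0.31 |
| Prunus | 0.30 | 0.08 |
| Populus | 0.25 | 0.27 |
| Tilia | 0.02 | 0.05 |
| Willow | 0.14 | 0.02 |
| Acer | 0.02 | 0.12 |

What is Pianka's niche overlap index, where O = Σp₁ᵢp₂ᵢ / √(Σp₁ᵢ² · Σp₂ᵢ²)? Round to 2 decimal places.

0.54

Σ p₁ᵢp₂ᵢ = 0.0020 + 0.0115 + 0.0062 + 0.0240 + 0.0675 + 0.0010 + 0.0028 + 0.0024 = 0.1174
Σp_1ᵢ² = 0.02² + 0.23² + 0.02² + 0.30² + 0.25² + 0.02² + 0.14² + 0.02² = 0.0004 + 0.0529 + 0.0004 + 0.0900 + 0.0625 + 0.0004 + 0.0196 + 0.0004 = 0.2266
Σp_2ᵢ² = 0.10² + 0.05² + 0.31² + 0.08² + 0.27² + 0.05² + 0.02² + 0.12² = 0.0100 + 0.0025 + 0.0961 + 0.0064 + 0.0729 + 0.0025 + 0.0004 + 0.0144 = 0.2052
O = 0.1174 / √(0.2266 × 0.2052) = 0.1174 / 0.21563 = 0.5445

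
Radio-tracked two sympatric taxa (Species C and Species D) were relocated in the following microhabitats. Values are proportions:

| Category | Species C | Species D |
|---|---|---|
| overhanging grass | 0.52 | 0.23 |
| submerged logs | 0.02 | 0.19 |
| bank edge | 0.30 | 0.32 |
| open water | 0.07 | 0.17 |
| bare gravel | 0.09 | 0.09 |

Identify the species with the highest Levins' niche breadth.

Species D

Σp_Cᵢ² = 0.52² + 0.02² + 0.30² + 0.07² + 0.09² = 0.2704 + 0.0004 + 0.0900 + 0.0049 + 0.0081 = 0.3738
B_C = 1 / 0.3738 = 2.6752
Σp_Dᵢ² = 0.23² + 0.19² + 0.32² + 0.17² + 0.09² = 0.0529 + 0.0361 + 0.1024 + 0.0289 + 0.0081 = 0.2284
B_D = 1 / 0.2284 = 4.3783
Highest B → broadest niche (most generalist): Species D (B = 4.38).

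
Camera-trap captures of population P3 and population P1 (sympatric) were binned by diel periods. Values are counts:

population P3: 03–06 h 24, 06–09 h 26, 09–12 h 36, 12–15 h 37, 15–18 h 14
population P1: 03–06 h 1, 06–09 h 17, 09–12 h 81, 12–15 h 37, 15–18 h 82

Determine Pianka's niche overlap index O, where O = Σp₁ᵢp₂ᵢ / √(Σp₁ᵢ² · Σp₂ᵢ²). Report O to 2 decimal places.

Proportions for population P3 (n=137): 24/137=0.1752, 26/137=0.1898, 36/137=0.2628, 37/137=0.2701, 14/137=0.1022
Proportions for population P1 (n=218): 1/218=0.0046, 17/218=0.0780, 81/218=0.3716, 37/218=0.1697, 82/218=0.3761
Σ p₁ᵢp₂ᵢ = 0.000806 + 0.014804 + 0.097656 + 0.045836 + 0.038437 = 0.197539
Σp_1ᵢ² = 0.1752² + 0.1898² + 0.2628² + 0.2701² + 0.1022² = 0.030695 + 0.036024 + 0.069064 + 0.072954 + 0.010445 = 0.219182
Σp_2ᵢ² = 0.0046² + 0.0780² + 0.3716² + 0.1697² + 0.3761² = 0.000021 + 0.006084 + 0.138087 + 0.028798 + 0.141451 = 0.314441
O = 0.197539 / √(0.219182 × 0.314441) = 0.197539 / 0.2625258 = 0.7525

0.75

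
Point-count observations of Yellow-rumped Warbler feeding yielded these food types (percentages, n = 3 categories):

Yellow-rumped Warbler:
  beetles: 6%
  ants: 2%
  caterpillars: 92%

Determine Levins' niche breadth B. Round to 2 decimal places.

Convert percentages to proportions (divide by 100).
Σpᵢ² = 0.06² + 0.02² + 0.92² = 0.0036 + 0.0004 + 0.8464 = 0.8504
B = 1 / 0.8504 = 1.1759

1.18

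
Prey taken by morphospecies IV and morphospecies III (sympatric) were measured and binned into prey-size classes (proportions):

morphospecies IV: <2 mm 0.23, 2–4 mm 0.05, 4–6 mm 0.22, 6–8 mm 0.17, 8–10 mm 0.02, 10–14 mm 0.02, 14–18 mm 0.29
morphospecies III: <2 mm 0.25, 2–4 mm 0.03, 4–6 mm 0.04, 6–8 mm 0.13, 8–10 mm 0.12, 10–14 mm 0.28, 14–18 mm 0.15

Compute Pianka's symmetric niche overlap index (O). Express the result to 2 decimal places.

Σ p₁ᵢp₂ᵢ = 0.0575 + 0.0015 + 0.0088 + 0.0221 + 0.0024 + 0.0056 + 0.0435 = 0.1414
Σp_1ᵢ² = 0.23² + 0.05² + 0.22² + 0.17² + 0.02² + 0.02² + 0.29² = 0.0529 + 0.0025 + 0.0484 + 0.0289 + 0.0004 + 0.0004 + 0.0841 = 0.2176
Σp_2ᵢ² = 0.25² + 0.03² + 0.04² + 0.13² + 0.12² + 0.28² + 0.15² = 0.0625 + 0.0009 + 0.0016 + 0.0169 + 0.0144 + 0.0784 + 0.0225 = 0.1972
O = 0.1414 / √(0.2176 × 0.1972) = 0.1414 / 0.20715 = 0.6826

0.68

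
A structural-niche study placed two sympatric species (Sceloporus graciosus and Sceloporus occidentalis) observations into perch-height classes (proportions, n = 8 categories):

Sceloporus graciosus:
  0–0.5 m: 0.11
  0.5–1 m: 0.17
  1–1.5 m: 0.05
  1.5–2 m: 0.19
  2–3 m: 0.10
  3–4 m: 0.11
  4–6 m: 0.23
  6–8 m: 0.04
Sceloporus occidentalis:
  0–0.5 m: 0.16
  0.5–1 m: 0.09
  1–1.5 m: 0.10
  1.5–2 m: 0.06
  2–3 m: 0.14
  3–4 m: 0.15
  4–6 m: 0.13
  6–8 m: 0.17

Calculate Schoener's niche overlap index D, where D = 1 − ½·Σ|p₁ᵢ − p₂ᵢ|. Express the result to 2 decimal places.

0.69

Σ|p₁ᵢ − p₂ᵢ| = 0.05 + 0.08 + 0.05 + 0.13 + 0.04 + 0.04 + 0.10 + 0.13 = 0.62
D = 1 − ½ × 0.62 = 1 − 0.310 = 0.6900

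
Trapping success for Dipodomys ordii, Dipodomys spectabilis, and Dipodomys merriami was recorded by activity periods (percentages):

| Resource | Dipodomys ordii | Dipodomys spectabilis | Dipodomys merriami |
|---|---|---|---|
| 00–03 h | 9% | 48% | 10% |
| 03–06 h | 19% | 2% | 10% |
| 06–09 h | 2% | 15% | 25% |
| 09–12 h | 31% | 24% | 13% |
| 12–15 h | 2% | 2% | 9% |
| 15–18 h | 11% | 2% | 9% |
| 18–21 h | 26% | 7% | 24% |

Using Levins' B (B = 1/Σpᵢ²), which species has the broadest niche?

Convert percentages to proportions (divide by 100).
Σp_ordiᵢ² = 0.09² + 0.19² + 0.02² + 0.31² + 0.02² + 0.11² + 0.26² = 0.0081 + 0.0361 + 0.0004 + 0.0961 + 0.0004 + 0.0121 + 0.0676 = 0.2208
B_ordi = 1 / 0.2208 = 4.5290
Σp_specᵢ² = 0.48² + 0.02² + 0.15² + 0.24² + 0.02² + 0.02² + 0.07² = 0.2304 + 0.0004 + 0.0225 + 0.0576 + 0.0004 + 0.0004 + 0.0049 = 0.3166
B_spec = 1 / 0.3166 = 3.1586
Σp_merrᵢ² = 0.10² + 0.10² + 0.25² + 0.13² + 0.09² + 0.09² + 0.24² = 0.0100 + 0.0100 + 0.0625 + 0.0169 + 0.0081 + 0.0081 + 0.0576 = 0.1732
B_merr = 1 / 0.1732 = 5.7737
Highest B → broadest niche (most generalist): Dipodomys merriami (B = 5.77).

Dipodomys merriami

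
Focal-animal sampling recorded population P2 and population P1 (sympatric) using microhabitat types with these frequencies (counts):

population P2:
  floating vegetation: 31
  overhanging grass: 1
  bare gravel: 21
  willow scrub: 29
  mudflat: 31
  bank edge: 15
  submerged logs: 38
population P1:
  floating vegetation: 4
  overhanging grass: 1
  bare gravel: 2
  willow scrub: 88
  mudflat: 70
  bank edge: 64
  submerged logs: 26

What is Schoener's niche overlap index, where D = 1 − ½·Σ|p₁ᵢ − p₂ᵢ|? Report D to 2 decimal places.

Proportions for population P2 (n=166): 31/166=0.1867, 1/166=0.0060, 21/166=0.1265, 29/166=0.1747, 31/166=0.1867, 15/166=0.0904, 38/166=0.2289
Proportions for population P1 (n=255): 4/255=0.0157, 1/255=0.0039, 2/255=0.0078, 88/255=0.3451, 70/255=0.2745, 64/255=0.2510, 26/255=0.1020
Σ|p₁ᵢ − p₂ᵢ| = 0.1710 + 0.0021 + 0.1187 + 0.1704 + 0.0878 + 0.1606 + 0.1269 = 0.8375
D = 1 − ½ × 0.8375 = 1 − 0.41875 = 0.58125

0.58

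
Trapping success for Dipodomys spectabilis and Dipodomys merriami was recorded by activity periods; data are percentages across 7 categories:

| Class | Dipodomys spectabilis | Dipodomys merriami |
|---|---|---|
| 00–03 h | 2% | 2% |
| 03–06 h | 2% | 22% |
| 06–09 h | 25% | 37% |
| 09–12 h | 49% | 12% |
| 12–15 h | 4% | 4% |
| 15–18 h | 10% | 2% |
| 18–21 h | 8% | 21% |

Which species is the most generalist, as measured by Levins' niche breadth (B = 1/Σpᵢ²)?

Dipodomys merriami

Convert percentages to proportions (divide by 100).
Σp_specᵢ² = 0.02² + 0.02² + 0.25² + 0.49² + 0.04² + 0.10² + 0.08² = 0.0004 + 0.0004 + 0.0625 + 0.2401 + 0.0016 + 0.0100 + 0.0064 = 0.3214
B_spec = 1 / 0.3214 = 3.1114
Σp_merrᵢ² = 0.02² + 0.22² + 0.37² + 0.12² + 0.04² + 0.02² + 0.21² = 0.0004 + 0.0484 + 0.1369 + 0.0144 + 0.0016 + 0.0004 + 0.0441 = 0.2462
B_merr = 1 / 0.2462 = 4.0617
Highest B → broadest niche (most generalist): Dipodomys merriami (B = 4.06).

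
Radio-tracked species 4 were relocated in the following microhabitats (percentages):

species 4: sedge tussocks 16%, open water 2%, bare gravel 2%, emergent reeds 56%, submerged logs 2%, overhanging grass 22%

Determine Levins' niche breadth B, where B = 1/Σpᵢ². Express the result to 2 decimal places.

2.57

Convert percentages to proportions (divide by 100).
Σpᵢ² = 0.16² + 0.02² + 0.02² + 0.56² + 0.02² + 0.22² = 0.0256 + 0.0004 + 0.0004 + 0.3136 + 0.0004 + 0.0484 = 0.3888
B = 1 / 0.3888 = 2.5720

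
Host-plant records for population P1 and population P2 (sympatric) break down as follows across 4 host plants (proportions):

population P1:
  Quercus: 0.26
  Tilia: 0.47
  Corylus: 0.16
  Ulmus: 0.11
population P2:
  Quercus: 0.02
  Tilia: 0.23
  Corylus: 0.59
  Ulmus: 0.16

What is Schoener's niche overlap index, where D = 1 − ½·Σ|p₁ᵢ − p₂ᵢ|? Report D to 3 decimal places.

0.520

Σ|p₁ᵢ − p₂ᵢ| = 0.24 + 0.24 + 0.43 + 0.05 = 0.96
D = 1 − ½ × 0.96 = 1 − 0.480 = 0.52000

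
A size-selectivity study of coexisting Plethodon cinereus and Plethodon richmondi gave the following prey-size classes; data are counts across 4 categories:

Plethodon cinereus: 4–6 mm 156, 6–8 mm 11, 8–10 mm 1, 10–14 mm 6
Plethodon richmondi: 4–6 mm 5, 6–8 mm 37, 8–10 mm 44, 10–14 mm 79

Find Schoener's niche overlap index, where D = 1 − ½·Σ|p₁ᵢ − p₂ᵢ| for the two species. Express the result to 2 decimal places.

Proportions for Plethodon cinereus (n=174): 156/174=0.8966, 11/174=0.0632, 1/174=0.0057, 6/174=0.0345
Proportions for Plethodon richmondi (n=165): 5/165=0.0303, 37/165=0.2242, 44/165=0.2667, 79/165=0.4788
Σ|p₁ᵢ − p₂ᵢ| = 0.8663 + 0.1610 + 0.2610 + 0.4443 = 1.7326
D = 1 − ½ × 1.7326 = 1 − 0.86630 = 0.13370

0.13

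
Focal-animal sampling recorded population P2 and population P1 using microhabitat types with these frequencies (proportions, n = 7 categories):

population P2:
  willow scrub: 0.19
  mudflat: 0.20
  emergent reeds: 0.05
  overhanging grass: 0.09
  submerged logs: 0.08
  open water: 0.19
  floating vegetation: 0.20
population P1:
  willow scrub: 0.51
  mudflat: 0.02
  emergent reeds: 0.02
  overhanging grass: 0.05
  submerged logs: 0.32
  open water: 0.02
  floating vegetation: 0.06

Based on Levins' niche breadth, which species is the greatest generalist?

Σp_P2ᵢ² = 0.19² + 0.20² + 0.05² + 0.09² + 0.08² + 0.19² + 0.20² = 0.0361 + 0.0400 + 0.0025 + 0.0081 + 0.0064 + 0.0361 + 0.0400 = 0.1692
B_P2 = 1 / 0.1692 = 5.9102
Σp_P1ᵢ² = 0.51² + 0.02² + 0.02² + 0.05² + 0.32² + 0.02² + 0.06² = 0.2601 + 0.0004 + 0.0004 + 0.0025 + 0.1024 + 0.0004 + 0.0036 = 0.3698
B_P1 = 1 / 0.3698 = 2.7042
Highest B → broadest niche (most generalist): population P2 (B = 5.91).

population P2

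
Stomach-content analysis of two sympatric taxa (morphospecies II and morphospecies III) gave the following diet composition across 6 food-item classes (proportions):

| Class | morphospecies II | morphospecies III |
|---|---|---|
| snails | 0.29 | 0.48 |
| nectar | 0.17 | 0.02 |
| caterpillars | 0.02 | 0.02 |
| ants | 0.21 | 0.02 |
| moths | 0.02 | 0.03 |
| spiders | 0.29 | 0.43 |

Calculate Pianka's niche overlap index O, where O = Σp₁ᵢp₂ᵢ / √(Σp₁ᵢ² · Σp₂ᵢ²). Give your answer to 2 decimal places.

Σ p₁ᵢp₂ᵢ = 0.1392 + 0.0034 + 0.0004 + 0.0042 + 0.0006 + 0.1247 = 0.2725
Σp_1ᵢ² = 0.29² + 0.17² + 0.02² + 0.21² + 0.02² + 0.29² = 0.0841 + 0.0289 + 0.0004 + 0.0441 + 0.0004 + 0.0841 = 0.2420
Σp_2ᵢ² = 0.48² + 0.02² + 0.02² + 0.02² + 0.03² + 0.43² = 0.2304 + 0.0004 + 0.0004 + 0.0004 + 0.0009 + 0.1849 = 0.4174
O = 0.2725 / √(0.2420 × 0.4174) = 0.2725 / 0.31782 = 0.8574

0.86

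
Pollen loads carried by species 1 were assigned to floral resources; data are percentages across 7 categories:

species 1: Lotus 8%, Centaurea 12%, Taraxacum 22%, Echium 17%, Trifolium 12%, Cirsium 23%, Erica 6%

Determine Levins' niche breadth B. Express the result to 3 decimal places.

5.917

Convert percentages to proportions (divide by 100).
Σpᵢ² = 0.08² + 0.12² + 0.22² + 0.17² + 0.12² + 0.23² + 0.06² = 0.0064 + 0.0144 + 0.0484 + 0.0289 + 0.0144 + 0.0529 + 0.0036 = 0.1690
B = 1 / 0.1690 = 5.91716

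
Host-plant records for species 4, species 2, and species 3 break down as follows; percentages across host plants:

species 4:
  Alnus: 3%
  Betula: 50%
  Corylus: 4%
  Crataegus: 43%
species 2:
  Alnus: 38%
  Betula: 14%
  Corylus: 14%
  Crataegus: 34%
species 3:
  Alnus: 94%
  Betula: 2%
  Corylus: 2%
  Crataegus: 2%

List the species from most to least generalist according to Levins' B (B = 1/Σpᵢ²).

species 2 > species 4 > species 3

Convert percentages to proportions (divide by 100).
Σp_4ᵢ² = 0.03² + 0.50² + 0.04² + 0.43² = 0.0009 + 0.2500 + 0.0016 + 0.1849 = 0.4374
B_4 = 1 / 0.4374 = 2.2862
Σp_2ᵢ² = 0.38² + 0.14² + 0.14² + 0.34² = 0.1444 + 0.0196 + 0.0196 + 0.1156 = 0.2992
B_2 = 1 / 0.2992 = 3.3422
Σp_3ᵢ² = 0.94² + 0.02² + 0.02² + 0.02² = 0.8836 + 0.0004 + 0.0004 + 0.0004 = 0.8848
B_3 = 1 / 0.8848 = 1.1302
Ranking by B (broadest → narrowest): species 2 (3.34) > species 4 (2.29) > species 3 (1.13)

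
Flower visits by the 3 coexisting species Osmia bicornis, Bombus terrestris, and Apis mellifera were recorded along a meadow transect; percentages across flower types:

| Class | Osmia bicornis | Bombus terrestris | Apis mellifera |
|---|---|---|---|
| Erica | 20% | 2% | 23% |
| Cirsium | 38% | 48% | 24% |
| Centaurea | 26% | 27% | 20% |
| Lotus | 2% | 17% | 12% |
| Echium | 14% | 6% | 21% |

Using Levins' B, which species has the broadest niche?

Convert percentages to proportions (divide by 100).
Σp_bicoᵢ² = 0.20² + 0.38² + 0.26² + 0.02² + 0.14² = 0.0400 + 0.1444 + 0.0676 + 0.0004 + 0.0196 = 0.2720
B_bico = 1 / 0.2720 = 3.6765
Σp_terrᵢ² = 0.02² + 0.48² + 0.27² + 0.17² + 0.06² = 0.0004 + 0.2304 + 0.0729 + 0.0289 + 0.0036 = 0.3362
B_terr = 1 / 0.3362 = 2.9744
Σp_mellᵢ² = 0.23² + 0.24² + 0.20² + 0.12² + 0.21² = 0.0529 + 0.0576 + 0.0400 + 0.0144 + 0.0441 = 0.2090
B_mell = 1 / 0.2090 = 4.7847
Highest B → broadest niche (most generalist): Apis mellifera (B = 4.78).

Apis mellifera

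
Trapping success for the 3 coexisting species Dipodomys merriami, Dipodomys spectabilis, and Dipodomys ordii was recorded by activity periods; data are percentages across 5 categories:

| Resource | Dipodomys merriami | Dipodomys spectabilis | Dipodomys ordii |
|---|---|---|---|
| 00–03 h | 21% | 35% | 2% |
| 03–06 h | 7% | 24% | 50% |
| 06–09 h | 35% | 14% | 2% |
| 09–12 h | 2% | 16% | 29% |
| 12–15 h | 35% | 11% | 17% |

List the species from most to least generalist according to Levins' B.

Dipodomys spectabilis > Dipodomys merriami > Dipodomys ordii

Convert percentages to proportions (divide by 100).
Σp_merrᵢ² = 0.21² + 0.07² + 0.35² + 0.02² + 0.35² = 0.0441 + 0.0049 + 0.1225 + 0.0004 + 0.1225 = 0.2944
B_merr = 1 / 0.2944 = 3.3967
Σp_specᵢ² = 0.35² + 0.24² + 0.14² + 0.16² + 0.11² = 0.1225 + 0.0576 + 0.0196 + 0.0256 + 0.0121 = 0.2374
B_spec = 1 / 0.2374 = 4.2123
Σp_ordiᵢ² = 0.02² + 0.50² + 0.02² + 0.29² + 0.17² = 0.0004 + 0.2500 + 0.0004 + 0.0841 + 0.0289 = 0.3638
B_ordi = 1 / 0.3638 = 2.7488
Ranking by B (broadest → narrowest): Dipodomys spectabilis (4.21) > Dipodomys merriami (3.40) > Dipodomys ordii (2.75)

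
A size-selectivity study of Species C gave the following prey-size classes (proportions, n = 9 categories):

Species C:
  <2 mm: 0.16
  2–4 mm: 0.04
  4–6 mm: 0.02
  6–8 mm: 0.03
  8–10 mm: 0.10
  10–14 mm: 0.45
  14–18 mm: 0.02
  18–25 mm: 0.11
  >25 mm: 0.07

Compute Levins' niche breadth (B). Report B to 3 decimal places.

3.870

Σpᵢ² = 0.16² + 0.04² + 0.02² + 0.03² + 0.10² + 0.45² + 0.02² + 0.11² + 0.07² = 0.0256 + 0.0016 + 0.0004 + 0.0009 + 0.0100 + 0.2025 + 0.0004 + 0.0121 + 0.0049 = 0.2584
B = 1 / 0.2584 = 3.86997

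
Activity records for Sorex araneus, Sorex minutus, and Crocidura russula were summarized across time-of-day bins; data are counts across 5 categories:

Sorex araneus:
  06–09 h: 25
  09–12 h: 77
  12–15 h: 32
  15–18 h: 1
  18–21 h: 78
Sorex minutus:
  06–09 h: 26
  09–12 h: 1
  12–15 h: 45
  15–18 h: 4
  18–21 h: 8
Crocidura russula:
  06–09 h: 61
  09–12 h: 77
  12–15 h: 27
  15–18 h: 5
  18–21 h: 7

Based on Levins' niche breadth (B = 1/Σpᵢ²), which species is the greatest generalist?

Sorex araneus

Proportions for Sorex araneus (n=213): 25/213=0.1174, 77/213=0.3615, 32/213=0.1502, 1/213=0.0047, 78/213=0.3662
Proportions for Sorex minutus (n=84): 26/84=0.3095, 1/84=0.0119, 45/84=0.5357, 4/84=0.0476, 8/84=0.0952
Proportions for Crocidura russula (n=177): 61/177=0.3446, 77/177=0.4350, 27/177=0.1525, 5/177=0.0282, 7/177=0.0395
Σp_aranᵢ² = 0.1174² + 0.3615² + 0.1502² + 0.0047² + 0.3662² = 0.013783 + 0.130682 + 0.022560 + 0.000022 + 0.134102 = 0.301149
B_aran = 1 / 0.301149 = 3.3206
Σp_minuᵢ² = 0.3095² + 0.0119² + 0.5357² + 0.0476² + 0.0952² = 0.095790 + 0.000142 + 0.286974 + 0.002266 + 0.009063 = 0.394235
B_minu = 1 / 0.394235 = 2.5366
Σp_russᵢ² = 0.3446² + 0.4350² + 0.1525² + 0.0282² + 0.0395² = 0.118749 + 0.189225 + 0.023256 + 0.000795 + 0.001560 = 0.333585
B_russ = 1 / 0.333585 = 2.9977
Highest B → broadest niche (most generalist): Sorex araneus (B = 3.32).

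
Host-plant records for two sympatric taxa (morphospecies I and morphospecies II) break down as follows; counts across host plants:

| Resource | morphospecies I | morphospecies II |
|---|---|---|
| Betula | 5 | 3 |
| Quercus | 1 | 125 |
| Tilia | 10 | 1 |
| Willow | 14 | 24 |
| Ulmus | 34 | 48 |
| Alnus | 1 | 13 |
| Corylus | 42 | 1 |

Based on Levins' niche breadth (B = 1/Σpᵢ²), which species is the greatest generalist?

morphospecies I

Proportions for morphospecies I (n=107): 5/107=0.0467, 1/107=0.0093, 10/107=0.0935, 14/107=0.1308, 34/107=0.3178, 1/107=0.0093, 42/107=0.3925
Proportions for morphospecies II (n=215): 3/215=0.0140, 125/215=0.5814, 1/215=0.0047, 24/215=0.1116, 48/215=0.2233, 13/215=0.0605, 1/215=0.0047
Σp_Iᵢ² = 0.0467² + 0.0093² + 0.0935² + 0.1308² + 0.3178² + 0.0093² + 0.3925² = 0.002181 + 0.000086 + 0.008742 + 0.017109 + 0.100997 + 0.000086 + 0.154056 = 0.283257
B_I = 1 / 0.283257 = 3.5304
Σp_IIᵢ² = 0.0140² + 0.5814² + 0.0047² + 0.1116² + 0.2233² + 0.0605² + 0.0047² = 0.000196 + 0.338026 + 0.000022 + 0.012455 + 0.049863 + 0.003660 + 0.000022 = 0.404244
B_II = 1 / 0.404244 = 2.4738
Highest B → broadest niche (most generalist): morphospecies I (B = 3.53).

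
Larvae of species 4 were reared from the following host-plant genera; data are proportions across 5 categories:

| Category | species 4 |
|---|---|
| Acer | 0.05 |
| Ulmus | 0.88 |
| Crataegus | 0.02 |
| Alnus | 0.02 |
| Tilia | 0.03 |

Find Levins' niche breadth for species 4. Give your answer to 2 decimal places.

Σpᵢ² = 0.05² + 0.88² + 0.02² + 0.02² + 0.03² = 0.0025 + 0.7744 + 0.0004 + 0.0004 + 0.0009 = 0.7786
B = 1 / 0.7786 = 1.2844

1.28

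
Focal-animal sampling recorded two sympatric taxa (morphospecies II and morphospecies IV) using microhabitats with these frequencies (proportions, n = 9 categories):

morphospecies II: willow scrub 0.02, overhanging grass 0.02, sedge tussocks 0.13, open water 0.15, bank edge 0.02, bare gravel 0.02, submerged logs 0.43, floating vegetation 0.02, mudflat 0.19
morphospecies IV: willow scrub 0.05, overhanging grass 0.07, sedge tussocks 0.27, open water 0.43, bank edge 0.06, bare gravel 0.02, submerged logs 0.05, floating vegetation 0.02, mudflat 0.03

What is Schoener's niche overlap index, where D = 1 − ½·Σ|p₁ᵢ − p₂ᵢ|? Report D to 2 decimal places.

Σ|p₁ᵢ − p₂ᵢ| = 0.03 + 0.05 + 0.14 + 0.28 + 0.04 + 0.00 + 0.38 + 0.00 + 0.16 = 1.08
D = 1 − ½ × 1.08 = 1 − 0.540 = 0.4600

0.46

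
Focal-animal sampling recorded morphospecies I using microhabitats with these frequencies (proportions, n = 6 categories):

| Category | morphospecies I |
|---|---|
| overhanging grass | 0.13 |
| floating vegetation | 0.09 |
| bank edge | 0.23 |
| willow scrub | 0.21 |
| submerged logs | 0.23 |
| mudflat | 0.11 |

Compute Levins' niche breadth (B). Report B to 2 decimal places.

5.35

Σpᵢ² = 0.13² + 0.09² + 0.23² + 0.21² + 0.23² + 0.11² = 0.0169 + 0.0081 + 0.0529 + 0.0441 + 0.0529 + 0.0121 = 0.1870
B = 1 / 0.1870 = 5.3476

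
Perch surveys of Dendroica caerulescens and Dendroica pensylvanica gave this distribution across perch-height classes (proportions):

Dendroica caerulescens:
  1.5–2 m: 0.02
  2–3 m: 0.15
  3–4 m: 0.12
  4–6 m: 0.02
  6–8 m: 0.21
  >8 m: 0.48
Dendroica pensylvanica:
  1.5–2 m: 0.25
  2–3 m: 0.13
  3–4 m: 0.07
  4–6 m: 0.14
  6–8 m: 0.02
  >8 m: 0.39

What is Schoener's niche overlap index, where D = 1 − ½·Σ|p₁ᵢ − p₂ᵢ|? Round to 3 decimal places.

Σ|p₁ᵢ − p₂ᵢ| = 0.23 + 0.02 + 0.05 + 0.12 + 0.19 + 0.09 = 0.70
D = 1 − ½ × 0.70 = 1 − 0.350 = 0.65000

0.650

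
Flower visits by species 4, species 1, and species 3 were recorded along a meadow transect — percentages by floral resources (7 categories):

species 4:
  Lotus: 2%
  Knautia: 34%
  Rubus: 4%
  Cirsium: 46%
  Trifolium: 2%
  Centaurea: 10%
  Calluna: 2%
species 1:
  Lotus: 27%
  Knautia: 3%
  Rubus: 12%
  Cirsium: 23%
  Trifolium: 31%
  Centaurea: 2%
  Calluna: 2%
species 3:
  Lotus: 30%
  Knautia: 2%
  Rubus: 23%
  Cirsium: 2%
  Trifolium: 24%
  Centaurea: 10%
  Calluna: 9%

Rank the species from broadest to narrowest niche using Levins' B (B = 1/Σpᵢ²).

species 3 > species 1 > species 4

Convert percentages to proportions (divide by 100).
Σp_4ᵢ² = 0.02² + 0.34² + 0.04² + 0.46² + 0.02² + 0.10² + 0.02² = 0.0004 + 0.1156 + 0.0016 + 0.2116 + 0.0004 + 0.0100 + 0.0004 = 0.3400
B_4 = 1 / 0.3400 = 2.9412
Σp_1ᵢ² = 0.27² + 0.03² + 0.12² + 0.23² + 0.31² + 0.02² + 0.02² = 0.0729 + 0.0009 + 0.0144 + 0.0529 + 0.0961 + 0.0004 + 0.0004 = 0.2380
B_1 = 1 / 0.2380 = 4.2017
Σp_3ᵢ² = 0.30² + 0.02² + 0.23² + 0.02² + 0.24² + 0.10² + 0.09² = 0.0900 + 0.0004 + 0.0529 + 0.0004 + 0.0576 + 0.0100 + 0.0081 = 0.2194
B_3 = 1 / 0.2194 = 4.5579
Ranking by B (broadest → narrowest): species 3 (4.56) > species 1 (4.20) > species 4 (2.94)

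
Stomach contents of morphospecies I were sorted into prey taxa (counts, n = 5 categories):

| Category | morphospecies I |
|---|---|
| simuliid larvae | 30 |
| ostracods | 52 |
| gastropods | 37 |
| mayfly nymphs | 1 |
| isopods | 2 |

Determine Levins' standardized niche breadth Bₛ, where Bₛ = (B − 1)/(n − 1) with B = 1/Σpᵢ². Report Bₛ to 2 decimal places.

Proportions for morphospecies I (n=122): 30/122=0.2459, 52/122=0.4262, 37/122=0.3033, 1/122=0.0082, 2/122=0.0164
Σpᵢ² = 0.2459² + 0.4262² + 0.3033² + 0.0082² + 0.0164² = 0.060467 + 0.181646 + 0.091991 + 0.000067 + 0.000269 = 0.334440
B = 1 / 0.334440 = 2.9901
Bₛ = (B − 1)/(n − 1) = (2.9901 − 1)/(5 − 1) = 1.9901/4 = 0.4975

0.50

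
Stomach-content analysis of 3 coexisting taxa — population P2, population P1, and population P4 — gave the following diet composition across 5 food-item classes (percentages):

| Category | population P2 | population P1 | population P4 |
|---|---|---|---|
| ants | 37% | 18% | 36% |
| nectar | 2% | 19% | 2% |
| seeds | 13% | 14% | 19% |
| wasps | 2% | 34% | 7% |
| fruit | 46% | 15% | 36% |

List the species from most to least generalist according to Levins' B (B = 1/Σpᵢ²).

Convert percentages to proportions (divide by 100).
Σp_P2ᵢ² = 0.37² + 0.02² + 0.13² + 0.02² + 0.46² = 0.1369 + 0.0004 + 0.0169 + 0.0004 + 0.2116 = 0.3662
B_P2 = 1 / 0.3662 = 2.7307
Σp_P1ᵢ² = 0.18² + 0.19² + 0.14² + 0.34² + 0.15² = 0.0324 + 0.0361 + 0.0196 + 0.1156 + 0.0225 = 0.2262
B_P1 = 1 / 0.2262 = 4.4209
Σp_P4ᵢ² = 0.36² + 0.02² + 0.19² + 0.07² + 0.36² = 0.1296 + 0.0004 + 0.0361 + 0.0049 + 0.1296 = 0.3006
B_P4 = 1 / 0.3006 = 3.3267
Ranking by B (broadest → narrowest): population P1 (4.42) > population P4 (3.33) > population P2 (2.73)

population P1 > population P4 > population P2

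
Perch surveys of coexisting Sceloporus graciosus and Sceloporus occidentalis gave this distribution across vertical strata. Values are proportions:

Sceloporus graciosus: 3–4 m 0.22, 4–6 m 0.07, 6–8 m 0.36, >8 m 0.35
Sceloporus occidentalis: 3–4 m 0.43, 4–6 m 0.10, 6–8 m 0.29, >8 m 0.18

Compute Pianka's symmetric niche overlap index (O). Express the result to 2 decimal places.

Σ p₁ᵢp₂ᵢ = 0.0946 + 0.0070 + 0.1044 + 0.0630 = 0.2690
Σp_1ᵢ² = 0.22² + 0.07² + 0.36² + 0.35² = 0.0484 + 0.0049 + 0.1296 + 0.1225 = 0.3054
Σp_2ᵢ² = 0.43² + 0.10² + 0.29² + 0.18² = 0.1849 + 0.0100 + 0.0841 + 0.0324 = 0.3114
O = 0.2690 / √(0.3054 × 0.3114) = 0.2690 / 0.30839 = 0.8723

0.87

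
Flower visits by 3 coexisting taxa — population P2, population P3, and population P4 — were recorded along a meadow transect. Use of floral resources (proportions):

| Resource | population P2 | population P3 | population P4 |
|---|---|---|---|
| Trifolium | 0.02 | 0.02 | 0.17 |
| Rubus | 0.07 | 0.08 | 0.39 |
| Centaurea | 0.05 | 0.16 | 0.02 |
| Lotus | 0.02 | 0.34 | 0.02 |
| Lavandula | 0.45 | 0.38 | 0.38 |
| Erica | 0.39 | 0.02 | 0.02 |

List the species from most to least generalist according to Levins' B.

population P3 > population P4 > population P2

Σp_P2ᵢ² = 0.02² + 0.07² + 0.05² + 0.02² + 0.45² + 0.39² = 0.0004 + 0.0049 + 0.0025 + 0.0004 + 0.2025 + 0.1521 = 0.3628
B_P2 = 1 / 0.3628 = 2.7563
Σp_P3ᵢ² = 0.02² + 0.08² + 0.16² + 0.34² + 0.38² + 0.02² = 0.0004 + 0.0064 + 0.0256 + 0.1156 + 0.1444 + 0.0004 = 0.2928
B_P3 = 1 / 0.2928 = 3.4153
Σp_P4ᵢ² = 0.17² + 0.39² + 0.02² + 0.02² + 0.38² + 0.02² = 0.0289 + 0.1521 + 0.0004 + 0.0004 + 0.1444 + 0.0004 = 0.3266
B_P4 = 1 / 0.3266 = 3.0618
Ranking by B (broadest → narrowest): population P3 (3.42) > population P4 (3.06) > population P2 (2.76)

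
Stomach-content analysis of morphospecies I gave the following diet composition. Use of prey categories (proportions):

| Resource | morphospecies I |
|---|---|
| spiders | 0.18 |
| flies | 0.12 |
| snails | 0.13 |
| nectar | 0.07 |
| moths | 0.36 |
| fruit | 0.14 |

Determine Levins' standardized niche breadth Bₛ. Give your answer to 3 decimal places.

0.718

Σpᵢ² = 0.18² + 0.12² + 0.13² + 0.07² + 0.36² + 0.14² = 0.0324 + 0.0144 + 0.0169 + 0.0049 + 0.1296 + 0.0196 = 0.2178
B = 1 / 0.2178 = 4.59137
Bₛ = (B − 1)/(n − 1) = (4.59137 − 1)/(6 − 1) = 3.59137/5 = 0.71827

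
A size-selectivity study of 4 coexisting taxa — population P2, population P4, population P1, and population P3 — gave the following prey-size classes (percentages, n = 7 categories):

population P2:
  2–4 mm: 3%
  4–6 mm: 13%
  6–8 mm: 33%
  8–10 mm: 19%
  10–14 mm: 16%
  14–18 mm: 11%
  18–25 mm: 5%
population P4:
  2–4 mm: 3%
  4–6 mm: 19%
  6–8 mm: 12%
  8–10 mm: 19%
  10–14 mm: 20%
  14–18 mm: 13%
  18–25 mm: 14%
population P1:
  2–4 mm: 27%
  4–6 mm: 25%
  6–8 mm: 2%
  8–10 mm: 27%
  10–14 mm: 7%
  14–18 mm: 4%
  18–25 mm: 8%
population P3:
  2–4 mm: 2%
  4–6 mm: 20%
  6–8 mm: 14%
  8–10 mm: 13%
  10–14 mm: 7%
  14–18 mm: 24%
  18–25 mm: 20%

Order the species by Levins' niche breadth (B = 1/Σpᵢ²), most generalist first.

Convert percentages to proportions (divide by 100).
Σp_P2ᵢ² = 0.03² + 0.13² + 0.33² + 0.19² + 0.16² + 0.11² + 0.05² = 0.0009 + 0.0169 + 0.1089 + 0.0361 + 0.0256 + 0.0121 + 0.0025 = 0.2030
B_P2 = 1 / 0.2030 = 4.9261
Σp_P4ᵢ² = 0.03² + 0.19² + 0.12² + 0.19² + 0.20² + 0.13² + 0.14² = 0.0009 + 0.0361 + 0.0144 + 0.0361 + 0.0400 + 0.0169 + 0.0196 = 0.1640
B_P4 = 1 / 0.1640 = 6.0976
Σp_P1ᵢ² = 0.27² + 0.25² + 0.02² + 0.27² + 0.07² + 0.04² + 0.08² = 0.0729 + 0.0625 + 0.0004 + 0.0729 + 0.0049 + 0.0016 + 0.0064 = 0.2216
B_P1 = 1 / 0.2216 = 4.5126
Σp_P3ᵢ² = 0.02² + 0.20² + 0.14² + 0.13² + 0.07² + 0.24² + 0.20² = 0.0004 + 0.0400 + 0.0196 + 0.0169 + 0.0049 + 0.0576 + 0.0400 = 0.1794
B_P3 = 1 / 0.1794 = 5.5741
Ranking by B (broadest → narrowest): population P4 (6.10) > population P3 (5.57) > population P2 (4.93) > population P1 (4.51)

population P4 > population P3 > population P2 > population P1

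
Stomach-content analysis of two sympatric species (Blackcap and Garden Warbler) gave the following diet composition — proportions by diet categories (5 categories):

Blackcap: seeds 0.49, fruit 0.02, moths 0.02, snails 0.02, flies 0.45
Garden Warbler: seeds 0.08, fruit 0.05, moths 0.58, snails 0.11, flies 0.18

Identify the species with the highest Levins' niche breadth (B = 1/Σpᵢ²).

Garden Warbler

Σp_Blacᵢ² = 0.49² + 0.02² + 0.02² + 0.02² + 0.45² = 0.2401 + 0.0004 + 0.0004 + 0.0004 + 0.2025 = 0.4438
B_Blac = 1 / 0.4438 = 2.2533
Σp_Warbᵢ² = 0.08² + 0.05² + 0.58² + 0.11² + 0.18² = 0.0064 + 0.0025 + 0.3364 + 0.0121 + 0.0324 = 0.3898
B_Warb = 1 / 0.3898 = 2.5654
Highest B → broadest niche (most generalist): Garden Warbler (B = 2.57).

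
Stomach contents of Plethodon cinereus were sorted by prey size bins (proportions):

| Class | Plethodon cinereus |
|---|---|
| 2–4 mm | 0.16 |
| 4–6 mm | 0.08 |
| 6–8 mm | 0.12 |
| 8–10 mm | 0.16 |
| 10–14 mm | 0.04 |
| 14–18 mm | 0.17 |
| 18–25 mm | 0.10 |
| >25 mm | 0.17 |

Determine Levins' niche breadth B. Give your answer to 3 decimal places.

Σpᵢ² = 0.16² + 0.08² + 0.12² + 0.16² + 0.04² + 0.17² + 0.10² + 0.17² = 0.0256 + 0.0064 + 0.0144 + 0.0256 + 0.0016 + 0.0289 + 0.0100 + 0.0289 = 0.1414
B = 1 / 0.1414 = 7.07214

7.072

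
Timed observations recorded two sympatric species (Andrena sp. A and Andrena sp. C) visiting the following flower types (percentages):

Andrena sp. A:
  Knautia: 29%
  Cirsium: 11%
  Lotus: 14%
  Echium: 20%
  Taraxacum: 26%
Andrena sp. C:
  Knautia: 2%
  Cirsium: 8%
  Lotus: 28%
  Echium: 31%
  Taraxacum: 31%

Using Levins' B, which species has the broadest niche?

Andrena sp. A

Convert percentages to proportions (divide by 100).
Σp_Aᵢ² = 0.29² + 0.11² + 0.14² + 0.20² + 0.26² = 0.0841 + 0.0121 + 0.0196 + 0.0400 + 0.0676 = 0.2234
B_A = 1 / 0.2234 = 4.4763
Σp_Cᵢ² = 0.02² + 0.08² + 0.28² + 0.31² + 0.31² = 0.0004 + 0.0064 + 0.0784 + 0.0961 + 0.0961 = 0.2774
B_C = 1 / 0.2774 = 3.6049
Highest B → broadest niche (most generalist): Andrena sp. A (B = 4.48).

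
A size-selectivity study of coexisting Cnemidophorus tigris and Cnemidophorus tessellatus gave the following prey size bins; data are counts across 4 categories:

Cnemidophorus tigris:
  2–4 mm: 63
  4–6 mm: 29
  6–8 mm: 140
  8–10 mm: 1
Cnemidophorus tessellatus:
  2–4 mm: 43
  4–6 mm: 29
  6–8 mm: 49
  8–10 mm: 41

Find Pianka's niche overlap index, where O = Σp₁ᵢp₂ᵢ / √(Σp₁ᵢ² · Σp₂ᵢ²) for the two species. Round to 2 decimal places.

Proportions for Cnemidophorus tigris (n=233): 63/233=0.2704, 29/233=0.1245, 140/233=0.6009, 1/233=0.0043
Proportions for Cnemidophorus tessellatus (n=162): 43/162=0.2654, 29/162=0.1790, 49/162=0.3025, 41/162=0.2531
Σ p₁ᵢp₂ᵢ = 0.071764 + 0.022286 + 0.181772 + 0.001088 = 0.276910
Σp_1ᵢ² = 0.2704² + 0.1245² + 0.6009² + 0.0043² = 0.073116 + 0.015500 + 0.361081 + 0.000018 = 0.449715
Σp_2ᵢ² = 0.2654² + 0.1790² + 0.3025² + 0.2531² = 0.070437 + 0.032041 + 0.091506 + 0.064060 = 0.258044
O = 0.276910 / √(0.449715 × 0.258044) = 0.276910 / 0.3406556 = 0.8129

0.81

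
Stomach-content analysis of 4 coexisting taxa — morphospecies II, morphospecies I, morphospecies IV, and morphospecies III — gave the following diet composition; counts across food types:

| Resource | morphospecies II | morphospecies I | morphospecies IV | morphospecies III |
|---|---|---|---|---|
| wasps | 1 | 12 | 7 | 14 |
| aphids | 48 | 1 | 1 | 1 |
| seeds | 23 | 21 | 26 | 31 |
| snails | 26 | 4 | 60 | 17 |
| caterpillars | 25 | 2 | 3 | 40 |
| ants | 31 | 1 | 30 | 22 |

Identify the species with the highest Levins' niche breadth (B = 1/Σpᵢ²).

Proportions for morphospecies II (n=154): 1/154=0.0065, 48/154=0.3117, 23/154=0.1494, 26/154=0.1688, 25/154=0.1623, 31/154=0.2013
Proportions for morphospecies I (n=41): 12/41=0.2927, 1/41=0.0244, 21/41=0.5122, 4/41=0.0976, 2/41=0.0488, 1/41=0.0244
Proportions for morphospecies IV (n=127): 7/127=0.0551, 1/127=0.0079, 26/127=0.2047, 60/127=0.4724, 3/127=0.0236, 30/127=0.2362
Proportions for morphospecies III (n=125): 14/125=0.1120, 1/125=0.0080, 31/125=0.2480, 17/125=0.1360, 40/125=0.3200, 22/125=0.1760
Σp_IIᵢ² = 0.0065² + 0.3117² + 0.1494² + 0.1688² + 0.1623² + 0.2013² = 0.000042 + 0.097157 + 0.022320 + 0.028493 + 0.026341 + 0.040522 = 0.214875
B_II = 1 / 0.214875 = 4.6539
Σp_Iᵢ² = 0.2927² + 0.0244² + 0.5122² + 0.0976² + 0.0488² + 0.0244² = 0.085673 + 0.000595 + 0.262349 + 0.009526 + 0.002381 + 0.000595 = 0.361119
B_I = 1 / 0.361119 = 2.7692
Σp_IVᵢ² = 0.0551² + 0.0079² + 0.2047² + 0.4724² + 0.0236² + 0.2362² = 0.003036 + 0.000062 + 0.041902 + 0.223162 + 0.000557 + 0.055790 = 0.324509
B_IV = 1 / 0.324509 = 3.0816
Σp_IIIᵢ² = 0.1120² + 0.0080² + 0.2480² + 0.1360² + 0.3200² + 0.1760² = 0.012544 + 0.000064 + 0.061504 + 0.018496 + 0.102400 + 0.030976 = 0.225984
B_III = 1 / 0.225984 = 4.4251
Highest B → broadest niche (most generalist): morphospecies II (B = 4.65).

morphospecies II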